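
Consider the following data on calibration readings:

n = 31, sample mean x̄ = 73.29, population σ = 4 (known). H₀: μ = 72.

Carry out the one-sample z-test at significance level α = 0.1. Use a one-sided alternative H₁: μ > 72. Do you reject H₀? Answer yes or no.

SE = σ/√n = 4/√31 = 0.7184
z = (x̄−μ₀)/SE = (73.29−72)/0.7184 = 1.7956
p-value (one-sided, H₁ greater) = 0.03628
At α=0.1: p < α → reject H₀

reject H₀: yes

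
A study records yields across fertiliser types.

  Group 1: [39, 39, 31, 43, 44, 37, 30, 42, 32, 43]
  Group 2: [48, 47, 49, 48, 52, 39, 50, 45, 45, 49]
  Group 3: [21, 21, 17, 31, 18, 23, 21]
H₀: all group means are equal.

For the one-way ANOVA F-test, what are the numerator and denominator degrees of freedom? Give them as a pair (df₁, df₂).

degrees of freedom = [2, 24]

k = 3 groups, N = 27 total
df = (k−1, N−k) = (3−1, 27−3) = (2, 24)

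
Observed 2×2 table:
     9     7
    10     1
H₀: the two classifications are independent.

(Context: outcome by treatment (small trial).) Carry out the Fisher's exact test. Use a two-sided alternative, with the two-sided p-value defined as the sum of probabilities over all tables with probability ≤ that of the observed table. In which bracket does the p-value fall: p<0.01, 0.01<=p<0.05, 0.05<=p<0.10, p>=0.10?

p-value bracket: 0.05<=p<0.10

Margins: r₁=16, r₂=11, c₁=19, c₂=8, n=27
p_obs = C(16,9)·C(11,10)/C(27,19); sum pmf over tables with pmf ≤ p_obs
p-value (two-sided) = 0.08990
→ bracket: 0.05<=p<0.10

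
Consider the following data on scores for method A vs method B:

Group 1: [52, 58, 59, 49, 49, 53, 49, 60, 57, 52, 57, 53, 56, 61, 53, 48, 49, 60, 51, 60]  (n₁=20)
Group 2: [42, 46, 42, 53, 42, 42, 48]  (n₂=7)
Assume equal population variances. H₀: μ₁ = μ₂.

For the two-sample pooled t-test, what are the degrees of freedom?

df = n₁ + n₂ − 2 = 20 + 7 − 2 = 25

degrees of freedom = 25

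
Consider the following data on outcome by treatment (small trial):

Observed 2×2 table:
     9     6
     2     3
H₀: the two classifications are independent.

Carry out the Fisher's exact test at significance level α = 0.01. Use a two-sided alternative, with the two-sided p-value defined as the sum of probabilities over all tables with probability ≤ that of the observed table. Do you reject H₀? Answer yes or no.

reject H₀: no

Margins: r₁=15, r₂=5, c₁=11, c₂=9, n=20
p_obs = C(15,9)·C(5,2)/C(20,11); sum pmf over tables with pmf ≤ p_obs
p-value (two-sided) = 0.61687
At α=0.01: p ≥ α → fail to reject H₀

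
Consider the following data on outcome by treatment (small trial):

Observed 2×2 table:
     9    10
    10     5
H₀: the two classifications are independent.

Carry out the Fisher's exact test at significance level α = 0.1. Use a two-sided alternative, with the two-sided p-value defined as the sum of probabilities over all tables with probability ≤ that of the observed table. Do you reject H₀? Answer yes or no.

reject H₀: no

Margins: r₁=19, r₂=15, c₁=19, c₂=15, n=34
p_obs = C(19,9)·C(15,10)/C(34,19); sum pmf over tables with pmf ≤ p_obs
p-value (two-sided) = 0.31412
At α=0.1: p ≥ α → fail to reject H₀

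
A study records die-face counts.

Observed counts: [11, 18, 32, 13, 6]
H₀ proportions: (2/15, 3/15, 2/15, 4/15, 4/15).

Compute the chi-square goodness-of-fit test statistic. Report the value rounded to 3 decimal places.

test statistic = 57.203

n = 80; E_i = n·p_i = [10.67, 16.00, 10.67, 21.33, 21.33]
χ² = (11−10.67)²/10.67 + (18−16.00)²/16.00 + (32−10.67)²/10.67 + (13−21.33)²/21.33 + (6−21.33)²/21.33 = 57.2031
df = 4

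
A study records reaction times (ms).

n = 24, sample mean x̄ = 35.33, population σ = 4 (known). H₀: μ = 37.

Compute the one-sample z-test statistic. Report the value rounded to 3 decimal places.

test statistic = -2.045

SE = σ/√n = 4/√24 = 0.8165
z = (x̄−μ₀)/SE = (35.33−37)/0.8165 = -2.0453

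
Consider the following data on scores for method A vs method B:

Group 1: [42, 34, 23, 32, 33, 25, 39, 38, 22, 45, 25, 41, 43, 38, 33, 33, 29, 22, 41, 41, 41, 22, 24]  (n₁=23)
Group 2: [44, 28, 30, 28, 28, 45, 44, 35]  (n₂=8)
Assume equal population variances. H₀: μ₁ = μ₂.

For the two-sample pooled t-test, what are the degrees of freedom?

degrees of freedom = 29

df = n₁ + n₂ − 2 = 23 + 8 − 2 = 29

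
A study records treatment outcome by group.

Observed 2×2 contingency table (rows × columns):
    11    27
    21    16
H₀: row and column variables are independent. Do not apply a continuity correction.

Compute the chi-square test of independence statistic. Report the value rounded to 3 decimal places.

Row totals [38, 37], col totals [32, 43], n=75
χ² = (11−16.21)²/16.21 + (27−21.79)²/21.79 + (21−15.79)²/15.79 + (16−21.21)²/21.21 = 5.9267
df = 1

test statistic = 5.927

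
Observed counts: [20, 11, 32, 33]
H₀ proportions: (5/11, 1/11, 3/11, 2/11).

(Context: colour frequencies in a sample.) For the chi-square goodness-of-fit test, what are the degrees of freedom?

df = k − 1 = 4 − 1 = 3

degrees of freedom = 3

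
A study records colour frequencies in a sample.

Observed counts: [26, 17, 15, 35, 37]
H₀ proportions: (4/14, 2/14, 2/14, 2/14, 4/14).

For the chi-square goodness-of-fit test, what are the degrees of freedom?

degrees of freedom = 4

df = k − 1 = 5 − 1 = 4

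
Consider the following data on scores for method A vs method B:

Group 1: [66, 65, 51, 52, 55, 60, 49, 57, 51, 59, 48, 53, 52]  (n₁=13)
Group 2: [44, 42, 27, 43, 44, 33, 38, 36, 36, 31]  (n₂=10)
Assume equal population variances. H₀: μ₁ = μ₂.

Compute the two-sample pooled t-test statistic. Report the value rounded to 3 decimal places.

test statistic = 7.256

x̄₁=55.231, s₁=5.805, n₁=13
x̄₂=37.400, s₂=5.892, n₂=10
s_p² = [12·5.805² + 9·5.892²]/21 = 34.1289
SE = √(s_p²·(1/13+1/10)) = 2.4573
t = (55.231−37.400)/2.4573 = 7.2563
df = 21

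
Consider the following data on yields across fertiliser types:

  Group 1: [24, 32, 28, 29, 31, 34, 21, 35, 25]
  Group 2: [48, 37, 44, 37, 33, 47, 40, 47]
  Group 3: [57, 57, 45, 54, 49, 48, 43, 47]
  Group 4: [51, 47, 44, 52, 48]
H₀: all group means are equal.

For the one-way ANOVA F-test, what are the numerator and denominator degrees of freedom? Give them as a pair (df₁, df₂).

k = 4 groups, N = 30 total
df = (k−1, N−k) = (4−1, 30−4) = (3, 26)

degrees of freedom = [3, 26]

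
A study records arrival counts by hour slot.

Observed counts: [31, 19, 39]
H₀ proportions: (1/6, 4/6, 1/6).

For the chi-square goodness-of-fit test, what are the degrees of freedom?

df = k − 1 = 3 − 1 = 2

degrees of freedom = 2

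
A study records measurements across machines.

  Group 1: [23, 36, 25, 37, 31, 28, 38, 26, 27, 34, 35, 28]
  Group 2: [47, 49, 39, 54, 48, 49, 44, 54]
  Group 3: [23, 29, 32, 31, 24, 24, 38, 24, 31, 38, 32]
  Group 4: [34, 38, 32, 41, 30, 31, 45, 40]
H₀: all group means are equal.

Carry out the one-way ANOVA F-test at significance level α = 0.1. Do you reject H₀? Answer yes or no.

Group means [30.67, 48.00, 29.64, 36.38], grand mean 35.103
SSB = Σnᵢ(x̄ᵢ−x̄)² = 1908.503; SSW = ΣΣ(x−x̄ᵢ)² = 965.087
MSB = 1908.503/3 = 636.1675; MSW = 965.087/35 = 27.5739
F = MSB/MSW = 23.0714
df = (3, 35)
p-value (upper-tail) = 0.00000
At α=0.1: p < α → reject H₀

reject H₀: yes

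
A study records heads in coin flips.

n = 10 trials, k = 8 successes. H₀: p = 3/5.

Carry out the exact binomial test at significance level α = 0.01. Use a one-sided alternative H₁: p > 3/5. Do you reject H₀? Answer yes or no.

reject H₀: no

Exact binomial: n=10, k=8, p₀=3/5=0.6000
P(X≥8) from Σ C(n,i)·p₀^i·(1−p₀)^(n−i)
p-value (one-sided, H₁ greater) = 0.16729
At α=0.01: p ≥ α → fail to reject H₀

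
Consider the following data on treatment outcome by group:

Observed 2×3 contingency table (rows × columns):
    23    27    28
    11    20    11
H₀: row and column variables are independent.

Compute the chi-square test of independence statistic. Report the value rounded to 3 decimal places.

Row totals [78, 42], col totals [34, 47, 39], n=120
χ² = (23−22.10)²/22.10 + (27−30.55)²/30.55 + (28−25.35)²/25.35 + (11−11.90)²/11.90 + (20−16.45)²/16.45 + (11−13.65)²/13.65 = 2.0748
df = 2

test statistic = 2.075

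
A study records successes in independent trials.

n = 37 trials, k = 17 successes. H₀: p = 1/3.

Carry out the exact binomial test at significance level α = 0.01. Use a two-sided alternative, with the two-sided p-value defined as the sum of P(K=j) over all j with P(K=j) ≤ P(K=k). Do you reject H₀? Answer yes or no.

Exact binomial: n=37, k=17, p₀=1/3=0.3333
P(X=j) = C(n,j)·p₀^j·(1−p₀)^(n−j); p = Σ P(X=j) over j with P(X=j) ≤ P(X=17)
p-value (two-sided) = 0.11681
At α=0.01: p ≥ α → fail to reject H₀

reject H₀: no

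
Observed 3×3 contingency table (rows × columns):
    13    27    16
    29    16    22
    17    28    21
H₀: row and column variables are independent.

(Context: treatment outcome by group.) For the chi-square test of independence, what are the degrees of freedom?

df = (r−1)(c−1) = (3−1)·(3−1) = 4

degrees of freedom = 4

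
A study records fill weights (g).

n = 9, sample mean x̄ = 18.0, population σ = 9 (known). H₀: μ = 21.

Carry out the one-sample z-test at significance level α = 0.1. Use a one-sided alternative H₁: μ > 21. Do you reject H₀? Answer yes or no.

SE = σ/√n = 9/√9 = 3.0000
z = (x̄−μ₀)/SE = (18.0−21)/3.0000 = -1.0000
p-value (one-sided, H₁ greater) = 0.84134
At α=0.1: p ≥ α → fail to reject H₀

reject H₀: no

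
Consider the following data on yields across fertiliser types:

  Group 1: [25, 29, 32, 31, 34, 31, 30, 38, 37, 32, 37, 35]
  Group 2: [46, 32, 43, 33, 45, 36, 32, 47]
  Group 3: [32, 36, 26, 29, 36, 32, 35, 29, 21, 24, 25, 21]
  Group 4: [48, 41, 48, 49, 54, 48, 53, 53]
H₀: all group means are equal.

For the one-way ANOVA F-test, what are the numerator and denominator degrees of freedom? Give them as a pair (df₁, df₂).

degrees of freedom = [3, 36]

k = 4 groups, N = 40 total
df = (k−1, N−k) = (4−1, 40−4) = (3, 36)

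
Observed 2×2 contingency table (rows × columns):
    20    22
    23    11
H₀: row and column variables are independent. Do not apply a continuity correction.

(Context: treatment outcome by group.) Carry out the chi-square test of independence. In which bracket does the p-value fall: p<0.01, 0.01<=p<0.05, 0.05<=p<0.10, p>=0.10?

Row totals [42, 34], col totals [43, 33], n=76
χ² = (20−23.76)²/23.76 + (22−18.24)²/18.24 + (23−19.24)²/19.24 + (11−14.76)²/14.76 = 3.0679
df = 1
p-value (upper-tail) = 0.07985
→ bracket: 0.05<=p<0.10

p-value bracket: 0.05<=p<0.10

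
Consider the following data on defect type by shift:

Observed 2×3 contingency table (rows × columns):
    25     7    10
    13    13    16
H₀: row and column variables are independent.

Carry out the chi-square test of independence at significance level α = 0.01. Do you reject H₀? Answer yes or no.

Row totals [42, 42], col totals [38, 20, 26], n=84
χ² = (25−19.00)²/19.00 + (7−10.00)²/10.00 + (10−13.00)²/13.00 + (13−19.00)²/19.00 + (13−10.00)²/10.00 + (16−13.00)²/13.00 = 6.9741
df = 2
p-value (upper-tail) = 0.03059
At α=0.01: p ≥ α → fail to reject H₀

reject H₀: no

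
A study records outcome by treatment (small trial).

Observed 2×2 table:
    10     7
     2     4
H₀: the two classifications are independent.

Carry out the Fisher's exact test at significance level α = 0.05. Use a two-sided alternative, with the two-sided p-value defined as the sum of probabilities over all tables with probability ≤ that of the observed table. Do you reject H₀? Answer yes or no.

reject H₀: no

Margins: r₁=17, r₂=6, c₁=12, c₂=11, n=23
p_obs = C(17,10)·C(6,2)/C(23,12); sum pmf over tables with pmf ≤ p_obs
p-value (two-sided) = 0.37071
At α=0.05: p ≥ α → fail to reject H₀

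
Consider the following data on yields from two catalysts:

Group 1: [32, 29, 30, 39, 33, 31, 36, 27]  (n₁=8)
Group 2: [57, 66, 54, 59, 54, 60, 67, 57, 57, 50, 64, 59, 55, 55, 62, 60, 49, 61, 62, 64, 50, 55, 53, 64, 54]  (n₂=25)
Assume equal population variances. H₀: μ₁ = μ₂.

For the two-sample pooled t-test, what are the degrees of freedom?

degrees of freedom = 31

df = n₁ + n₂ − 2 = 8 + 25 − 2 = 31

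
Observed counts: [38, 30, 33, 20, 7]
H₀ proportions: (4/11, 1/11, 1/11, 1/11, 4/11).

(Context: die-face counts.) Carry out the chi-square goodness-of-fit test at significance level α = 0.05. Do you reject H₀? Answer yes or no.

reject H₀: yes

n = 128; E_i = n·p_i = [46.55, 11.64, 11.64, 11.64, 46.55]
χ² = (38−46.55)²/46.55 + (30−11.64)²/11.64 + (33−11.64)²/11.64 + (20−11.64)²/11.64 + (7−46.55)²/46.55 = 109.3809
df = 4
p-value (upper-tail) = 0.00000
At α=0.05: p < α → reject H₀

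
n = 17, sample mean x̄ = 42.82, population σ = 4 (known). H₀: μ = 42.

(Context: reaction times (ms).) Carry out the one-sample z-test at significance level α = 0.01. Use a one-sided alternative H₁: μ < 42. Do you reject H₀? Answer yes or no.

SE = σ/√n = 4/√17 = 0.9701
z = (x̄−μ₀)/SE = (42.82−42)/0.9701 = 0.8452
p-value (one-sided, H₁ less) = 0.80101
At α=0.01: p ≥ α → fail to reject H₀

reject H₀: no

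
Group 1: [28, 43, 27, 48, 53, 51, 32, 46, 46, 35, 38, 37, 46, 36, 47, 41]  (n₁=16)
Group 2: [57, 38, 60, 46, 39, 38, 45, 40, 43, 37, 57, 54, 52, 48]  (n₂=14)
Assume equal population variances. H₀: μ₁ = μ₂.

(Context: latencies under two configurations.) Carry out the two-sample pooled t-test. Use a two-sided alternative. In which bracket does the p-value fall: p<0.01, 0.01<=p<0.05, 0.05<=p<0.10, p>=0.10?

p-value bracket: 0.05<=p<0.10

x̄₁=40.875, s₁=7.915, n₁=16
x̄₂=46.714, s₂=8.033, n₂=14
s_p² = [15·7.915² + 13·8.033²]/28 = 63.5217
SE = √(s_p²·(1/16+1/14)) = 2.9167
t = (40.875−46.714)/2.9167 = -2.0020
df = 28
p-value (two-sided) = 0.05506
→ bracket: 0.05<=p<0.10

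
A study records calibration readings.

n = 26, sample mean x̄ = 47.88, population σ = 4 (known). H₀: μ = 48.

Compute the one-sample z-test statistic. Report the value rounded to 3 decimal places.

SE = σ/√n = 4/√26 = 0.7845
z = (x̄−μ₀)/SE = (47.88−48)/0.7845 = -0.1530

test statistic = -0.153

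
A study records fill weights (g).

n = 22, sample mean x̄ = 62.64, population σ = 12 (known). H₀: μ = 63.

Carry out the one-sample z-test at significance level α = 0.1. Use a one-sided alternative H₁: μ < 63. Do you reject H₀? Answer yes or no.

reject H₀: no

SE = σ/√n = 12/√22 = 2.5584
z = (x̄−μ₀)/SE = (62.64−63)/2.5584 = -0.1407
p-value (one-sided, H₁ less) = 0.44405
At α=0.1: p ≥ α → fail to reject H₀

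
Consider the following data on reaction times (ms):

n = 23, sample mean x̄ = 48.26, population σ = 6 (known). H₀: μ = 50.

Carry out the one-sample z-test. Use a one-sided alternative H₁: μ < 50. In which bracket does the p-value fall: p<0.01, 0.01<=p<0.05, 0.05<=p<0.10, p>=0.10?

SE = σ/√n = 6/√23 = 1.2511
z = (x̄−μ₀)/SE = (48.26−50)/1.2511 = -1.3908
p-value (one-sided, H₁ less) = 0.08214
→ bracket: 0.05<=p<0.10

p-value bracket: 0.05<=p<0.10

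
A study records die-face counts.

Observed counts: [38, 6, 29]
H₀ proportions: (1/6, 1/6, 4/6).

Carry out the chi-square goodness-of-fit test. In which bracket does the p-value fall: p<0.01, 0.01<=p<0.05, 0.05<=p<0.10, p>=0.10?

p-value bracket: p<0.01

n = 73; E_i = n·p_i = [12.17, 12.17, 48.67]
χ² = (38−12.17)²/12.17 + (6−12.17)²/12.17 + (29−48.67)²/48.67 = 65.9247
df = 2
p-value (upper-tail) = 0.00000
→ bracket: p<0.01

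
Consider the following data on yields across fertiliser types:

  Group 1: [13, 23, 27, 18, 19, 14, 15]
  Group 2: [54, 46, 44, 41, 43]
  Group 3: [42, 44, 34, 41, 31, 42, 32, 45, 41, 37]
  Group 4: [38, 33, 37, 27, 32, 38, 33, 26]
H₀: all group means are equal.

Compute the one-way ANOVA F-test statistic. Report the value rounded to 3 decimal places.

Group means [18.43, 45.60, 38.90, 33.00], grand mean 33.667
SSB = Σnᵢ(x̄ᵢ−x̄)² = 2614.852; SSW = ΣΣ(x−x̄ᵢ)² = 637.814
MSB = 2614.852/3 = 871.6175; MSW = 637.814/26 = 24.5313
F = MSB/MSW = 35.5308
df = (3, 26)

test statistic = 35.531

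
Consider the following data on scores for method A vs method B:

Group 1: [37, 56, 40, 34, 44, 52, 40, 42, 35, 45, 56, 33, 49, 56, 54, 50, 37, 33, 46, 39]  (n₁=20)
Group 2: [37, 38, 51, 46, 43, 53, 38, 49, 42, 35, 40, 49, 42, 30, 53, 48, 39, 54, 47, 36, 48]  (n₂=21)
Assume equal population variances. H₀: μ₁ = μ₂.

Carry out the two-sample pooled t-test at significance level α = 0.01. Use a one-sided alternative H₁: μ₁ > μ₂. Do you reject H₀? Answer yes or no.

x̄₁=43.900, s₁=8.091, n₁=20
x̄₂=43.714, s₂=6.769, n₂=21
s_p² = [19·8.091² + 20·6.769²]/39 = 55.3868
SE = √(s_p²·(1/20+1/21)) = 2.3253
t = (43.900−43.714)/2.3253 = 0.0799
df = 39
p-value (one-sided, H₁ greater) = 0.46838
At α=0.01: p ≥ α → fail to reject H₀

reject H₀: no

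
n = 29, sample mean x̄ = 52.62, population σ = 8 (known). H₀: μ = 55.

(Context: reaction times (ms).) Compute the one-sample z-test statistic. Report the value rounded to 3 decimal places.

SE = σ/√n = 8/√29 = 1.4856
z = (x̄−μ₀)/SE = (52.62−55)/1.4856 = -1.6021

test statistic = -1.602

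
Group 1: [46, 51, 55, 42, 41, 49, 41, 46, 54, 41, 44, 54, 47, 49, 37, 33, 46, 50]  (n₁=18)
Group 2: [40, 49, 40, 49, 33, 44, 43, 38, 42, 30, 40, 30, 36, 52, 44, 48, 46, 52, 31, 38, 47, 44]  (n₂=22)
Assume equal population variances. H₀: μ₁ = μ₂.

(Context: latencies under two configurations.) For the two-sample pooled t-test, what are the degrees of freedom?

degrees of freedom = 38

df = n₁ + n₂ − 2 = 18 + 22 − 2 = 38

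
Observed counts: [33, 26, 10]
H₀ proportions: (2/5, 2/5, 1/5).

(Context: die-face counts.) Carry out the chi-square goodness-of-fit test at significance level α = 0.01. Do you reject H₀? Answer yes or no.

reject H₀: no

n = 69; E_i = n·p_i = [27.60, 27.60, 13.80]
χ² = (33−27.60)²/27.60 + (26−27.60)²/27.60 + (10−13.80)²/13.80 = 2.1957
df = 2
p-value (upper-tail) = 0.33360
At α=0.01: p ≥ α → fail to reject H₀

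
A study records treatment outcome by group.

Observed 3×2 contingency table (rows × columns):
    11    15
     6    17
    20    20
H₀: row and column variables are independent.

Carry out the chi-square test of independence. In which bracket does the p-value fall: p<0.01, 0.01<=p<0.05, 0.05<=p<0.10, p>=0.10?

Row totals [26, 23, 40], col totals [37, 52], n=89
χ² = (11−10.81)²/10.81 + (15−15.19)²/15.19 + (6−9.56)²/9.56 + (17−13.44)²/13.44 + (20−16.63)²/16.63 + (20−23.37)²/23.37 = 3.4461
df = 2
p-value (upper-tail) = 0.17853
→ bracket: p>=0.10

p-value bracket: p>=0.10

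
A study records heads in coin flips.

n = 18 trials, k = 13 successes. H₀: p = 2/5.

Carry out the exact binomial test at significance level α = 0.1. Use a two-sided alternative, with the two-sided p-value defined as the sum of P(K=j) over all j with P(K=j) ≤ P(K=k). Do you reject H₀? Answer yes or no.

Exact binomial: n=18, k=13, p₀=2/5=0.4000
P(X=j) = C(n,j)·p₀^j·(1−p₀)^(n−j); p = Σ P(X=j) over j with P(X=j) ≤ P(X=13)
p-value (two-sided) = 0.00707
At α=0.1: p < α → reject H₀

reject H₀: yes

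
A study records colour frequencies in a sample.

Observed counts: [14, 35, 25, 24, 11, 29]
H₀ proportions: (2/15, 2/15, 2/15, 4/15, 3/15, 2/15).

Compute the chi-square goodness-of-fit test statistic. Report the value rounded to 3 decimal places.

test statistic = 38.938

n = 138; E_i = n·p_i = [18.40, 18.40, 18.40, 36.80, 27.60, 18.40]
χ² = (14−18.40)²/18.40 + (35−18.40)²/18.40 + (25−18.40)²/18.40 + (24−36.80)²/36.80 + (11−27.60)²/27.60 + (29−18.40)²/18.40 = 38.9384
df = 5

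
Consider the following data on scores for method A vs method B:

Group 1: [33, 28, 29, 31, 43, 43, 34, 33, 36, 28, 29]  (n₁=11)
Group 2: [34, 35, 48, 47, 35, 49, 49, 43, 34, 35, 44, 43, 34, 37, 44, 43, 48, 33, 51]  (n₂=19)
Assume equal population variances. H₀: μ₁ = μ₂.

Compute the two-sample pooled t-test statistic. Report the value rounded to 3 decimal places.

x̄₁=33.364, s₁=5.427, n₁=11
x̄₂=41.368, s₂=6.344, n₂=19
s_p² = [10·5.427² + 18·6.344²]/28 = 36.3917
SE = √(s_p²·(1/11+1/19)) = 2.2855
t = (33.364−41.368)/2.2855 = -3.5024
df = 28

test statistic = -3.502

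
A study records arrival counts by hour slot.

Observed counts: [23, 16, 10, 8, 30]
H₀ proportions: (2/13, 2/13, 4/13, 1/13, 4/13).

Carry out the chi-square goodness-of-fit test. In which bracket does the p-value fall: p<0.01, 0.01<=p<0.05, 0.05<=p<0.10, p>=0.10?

n = 87; E_i = n·p_i = [13.38, 13.38, 26.77, 6.69, 26.77]
χ² = (23−13.38)²/13.38 + (16−13.38)²/13.38 + (10−26.77)²/26.77 + (8−6.69)²/6.69 + (30−26.77)²/26.77 = 18.5690
df = 4
p-value (upper-tail) = 0.00095
→ bracket: p<0.01

p-value bracket: p<0.01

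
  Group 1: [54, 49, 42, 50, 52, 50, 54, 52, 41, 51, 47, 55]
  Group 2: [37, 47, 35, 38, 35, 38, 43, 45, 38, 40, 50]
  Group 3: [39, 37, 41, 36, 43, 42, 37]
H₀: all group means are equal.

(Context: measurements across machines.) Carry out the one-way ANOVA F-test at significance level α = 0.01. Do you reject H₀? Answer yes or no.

Group means [49.75, 40.55, 39.29], grand mean 43.933
SSB = Σnᵢ(x̄ᵢ−x̄)² = 683.461; SSW = ΣΣ(x−x̄ᵢ)² = 516.406
MSB = 683.461/2 = 341.7304; MSW = 516.406/27 = 19.1261
F = MSB/MSW = 17.8672
df = (2, 27)
p-value (upper-tail) = 0.00001
At α=0.01: p < α → reject H₀

reject H₀: yes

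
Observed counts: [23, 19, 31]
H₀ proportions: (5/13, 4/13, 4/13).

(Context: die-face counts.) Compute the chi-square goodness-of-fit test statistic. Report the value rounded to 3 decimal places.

test statistic = 4.697

n = 73; E_i = n·p_i = [28.08, 22.46, 22.46]
χ² = (23−28.08)²/28.08 + (19−22.46)²/22.46 + (31−22.46)²/22.46 = 4.6973
df = 2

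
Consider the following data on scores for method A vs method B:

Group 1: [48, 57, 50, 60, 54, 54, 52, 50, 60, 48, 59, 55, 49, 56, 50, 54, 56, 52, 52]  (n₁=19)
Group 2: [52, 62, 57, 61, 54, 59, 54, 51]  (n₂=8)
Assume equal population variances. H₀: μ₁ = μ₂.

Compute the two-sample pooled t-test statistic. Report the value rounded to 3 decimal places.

x̄₁=53.474, s₁=3.850, n₁=19
x̄₂=56.250, s₂=4.132, n₂=8
s_p² = [18·3.850² + 7·4.132²]/25 = 15.4495
SE = √(s_p²·(1/19+1/8)) = 1.6566
t = (53.474−56.250)/1.6566 = -1.6759
df = 25

test statistic = -1.676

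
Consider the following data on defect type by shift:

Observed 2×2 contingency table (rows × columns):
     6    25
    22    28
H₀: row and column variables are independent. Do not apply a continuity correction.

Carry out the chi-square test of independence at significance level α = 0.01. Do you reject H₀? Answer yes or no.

Row totals [31, 50], col totals [28, 53], n=81
χ² = (6−10.72)²/10.72 + (25−20.28)²/20.28 + (22−17.28)²/17.28 + (28−32.72)²/32.72 = 5.1386
df = 1
p-value (upper-tail) = 0.02340
At α=0.01: p ≥ α → fail to reject H₀

reject H₀: no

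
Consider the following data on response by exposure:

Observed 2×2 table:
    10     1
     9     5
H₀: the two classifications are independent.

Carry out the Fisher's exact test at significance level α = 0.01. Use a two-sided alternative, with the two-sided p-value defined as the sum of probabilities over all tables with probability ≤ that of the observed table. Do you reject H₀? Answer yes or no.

reject H₀: no

Margins: r₁=11, r₂=14, c₁=19, c₂=6, n=25
p_obs = C(11,10)·C(14,9)/C(25,19); sum pmf over tables with pmf ≤ p_obs
p-value (two-sided) = 0.18043
At α=0.01: p ≥ α → fail to reject H₀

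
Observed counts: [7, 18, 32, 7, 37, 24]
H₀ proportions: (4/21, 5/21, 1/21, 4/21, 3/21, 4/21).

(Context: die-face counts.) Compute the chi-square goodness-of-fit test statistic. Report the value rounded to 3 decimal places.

n = 125; E_i = n·p_i = [23.81, 29.76, 5.95, 23.81, 17.86, 23.81]
χ² = (7−23.81)²/23.81 + (18−29.76)²/29.76 + (32−5.95)²/5.95 + (7−23.81)²/23.81 + (37−17.86)²/17.86 + (24−23.81)²/23.81 = 162.8904
df = 5

test statistic = 162.890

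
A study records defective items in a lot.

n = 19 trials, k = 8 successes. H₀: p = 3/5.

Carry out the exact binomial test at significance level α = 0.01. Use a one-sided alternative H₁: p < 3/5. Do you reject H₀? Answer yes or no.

Exact binomial: n=19, k=8, p₀=3/5=0.6000
P(X≤8) from Σ C(n,i)·p₀^i·(1−p₀)^(n−i)
p-value (one-sided, H₁ less) = 0.08847
At α=0.01: p ≥ α → fail to reject H₀

reject H₀: no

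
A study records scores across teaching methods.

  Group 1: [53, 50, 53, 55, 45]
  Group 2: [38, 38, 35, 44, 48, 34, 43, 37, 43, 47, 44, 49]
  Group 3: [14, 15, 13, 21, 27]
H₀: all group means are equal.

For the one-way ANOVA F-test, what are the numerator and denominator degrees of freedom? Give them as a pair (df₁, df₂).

k = 3 groups, N = 22 total
df = (k−1, N−k) = (3−1, 22−3) = (2, 19)

degrees of freedom = [2, 19]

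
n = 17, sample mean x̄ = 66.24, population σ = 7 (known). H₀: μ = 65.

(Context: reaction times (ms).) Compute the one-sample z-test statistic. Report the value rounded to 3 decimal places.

test statistic = 0.730

SE = σ/√n = 7/√17 = 1.6977
z = (x̄−μ₀)/SE = (66.24−65)/1.6977 = 0.7304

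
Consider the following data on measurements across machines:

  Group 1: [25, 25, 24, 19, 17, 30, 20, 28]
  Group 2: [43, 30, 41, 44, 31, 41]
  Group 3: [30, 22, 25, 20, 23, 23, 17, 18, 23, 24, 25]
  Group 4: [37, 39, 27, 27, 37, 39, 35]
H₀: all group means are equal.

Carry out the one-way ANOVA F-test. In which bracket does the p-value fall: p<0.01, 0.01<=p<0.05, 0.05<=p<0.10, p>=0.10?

Group means [23.50, 38.33, 22.73, 34.43], grand mean 28.406
SSB = Σnᵢ(x̄ᵢ−x̄)² = 1392.489; SSW = ΣΣ(x−x̄ᵢ)² = 627.229
MSB = 1392.489/3 = 464.1631; MSW = 627.229/28 = 22.4011
F = MSB/MSW = 20.7206
df = (3, 28)
p-value (upper-tail) = 0.00000
→ bracket: p<0.01

p-value bracket: p<0.01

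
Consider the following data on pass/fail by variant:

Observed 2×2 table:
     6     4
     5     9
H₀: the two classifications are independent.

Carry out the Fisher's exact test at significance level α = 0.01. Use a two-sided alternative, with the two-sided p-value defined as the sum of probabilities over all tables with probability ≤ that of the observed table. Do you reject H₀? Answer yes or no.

Margins: r₁=10, r₂=14, c₁=11, c₂=13, n=24
p_obs = C(10,6)·C(14,5)/C(24,11); sum pmf over tables with pmf ≤ p_obs
p-value (two-sided) = 0.40810
At α=0.01: p ≥ α → fail to reject H₀

reject H₀: no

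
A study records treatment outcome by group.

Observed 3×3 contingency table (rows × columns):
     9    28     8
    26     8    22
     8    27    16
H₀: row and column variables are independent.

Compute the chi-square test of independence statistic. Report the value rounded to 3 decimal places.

test statistic = 30.594

Row totals [45, 56, 51], col totals [43, 63, 46], n=152
χ² = (9−12.73)²/12.73 + (28−18.65)²/18.65 + (8−13.62)²/13.62 + (26−15.84)²/15.84 + (8−23.21)²/23.21 + (22−16.95)²/16.95 + (8−14.43)²/14.43 + (27−21.14)²/21.14 + (16−15.43)²/15.43 = 30.5942
df = 4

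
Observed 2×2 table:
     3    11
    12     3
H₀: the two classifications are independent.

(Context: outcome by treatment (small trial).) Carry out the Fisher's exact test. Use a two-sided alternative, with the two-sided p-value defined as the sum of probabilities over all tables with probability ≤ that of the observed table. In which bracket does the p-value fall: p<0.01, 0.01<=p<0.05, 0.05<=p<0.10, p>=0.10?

Margins: r₁=14, r₂=15, c₁=15, c₂=14, n=29
p_obs = C(14,3)·C(15,12)/C(29,15); sum pmf over tables with pmf ≤ p_obs
p-value (two-sided) = 0.00281
→ bracket: p<0.01

p-value bracket: p<0.01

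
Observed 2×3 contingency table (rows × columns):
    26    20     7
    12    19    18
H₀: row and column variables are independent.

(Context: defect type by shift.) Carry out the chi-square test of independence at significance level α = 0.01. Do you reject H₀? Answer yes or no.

reject H₀: yes

Row totals [53, 49], col totals [38, 39, 25], n=102
χ² = (26−19.75)²/19.75 + (20−20.26)²/20.26 + (7−12.99)²/12.99 + (12−18.25)²/18.25 + (19−18.74)²/18.74 + (18−12.01)²/12.01 = 9.8819
df = 2
p-value (upper-tail) = 0.00715
At α=0.01: p < α → reject H₀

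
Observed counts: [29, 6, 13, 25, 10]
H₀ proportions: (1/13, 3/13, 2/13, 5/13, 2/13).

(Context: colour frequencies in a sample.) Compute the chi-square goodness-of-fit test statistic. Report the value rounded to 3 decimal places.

n = 83; E_i = n·p_i = [6.38, 19.15, 12.77, 31.92, 12.77]
χ² = (29−6.38)²/6.38 + (6−19.15)²/19.15 + (13−12.77)²/12.77 + (25−31.92)²/31.92 + (10−12.77)²/12.77 = 91.2470
df = 4

test statistic = 91.247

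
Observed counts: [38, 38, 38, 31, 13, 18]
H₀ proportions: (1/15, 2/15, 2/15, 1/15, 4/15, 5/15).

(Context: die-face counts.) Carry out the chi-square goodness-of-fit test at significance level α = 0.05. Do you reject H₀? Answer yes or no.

reject H₀: yes

n = 176; E_i = n·p_i = [11.73, 23.47, 23.47, 11.73, 46.93, 58.67]
χ² = (38−11.73)²/11.73 + (38−23.47)²/23.47 + (38−23.47)²/23.47 + (31−11.73)²/11.73 + (13−46.93)²/46.93 + (18−58.67)²/58.67 = 161.1634
df = 5
p-value (upper-tail) = 0.00000
At α=0.05: p < α → reject H₀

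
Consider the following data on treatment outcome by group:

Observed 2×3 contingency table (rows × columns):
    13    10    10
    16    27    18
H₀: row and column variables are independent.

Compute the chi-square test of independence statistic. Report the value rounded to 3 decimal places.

Row totals [33, 61], col totals [29, 37, 28], n=94
χ² = (13−10.18)²/10.18 + (10−12.99)²/12.99 + (10−9.83)²/9.83 + (16−18.82)²/18.82 + (27−24.01)²/24.01 + (18−18.17)²/18.17 = 2.2676
df = 2

test statistic = 2.268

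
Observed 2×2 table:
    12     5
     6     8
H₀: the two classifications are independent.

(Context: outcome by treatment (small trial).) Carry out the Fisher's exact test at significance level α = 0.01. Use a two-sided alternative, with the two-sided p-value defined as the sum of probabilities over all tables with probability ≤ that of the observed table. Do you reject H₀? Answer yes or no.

Margins: r₁=17, r₂=14, c₁=18, c₂=13, n=31
p_obs = C(17,12)·C(14,6)/C(31,18); sum pmf over tables with pmf ≤ p_obs
p-value (two-sided) = 0.15696
At α=0.01: p ≥ α → fail to reject H₀

reject H₀: no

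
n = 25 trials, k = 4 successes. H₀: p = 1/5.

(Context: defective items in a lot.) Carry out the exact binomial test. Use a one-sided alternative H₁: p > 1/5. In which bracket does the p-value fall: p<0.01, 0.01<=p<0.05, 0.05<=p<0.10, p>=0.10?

Exact binomial: n=25, k=4, p₀=1/5=0.2000
P(X≥4) from Σ C(n,i)·p₀^i·(1−p₀)^(n−i)
p-value (one-sided, H₁ greater) = 0.76601
→ bracket: p>=0.10

p-value bracket: p>=0.10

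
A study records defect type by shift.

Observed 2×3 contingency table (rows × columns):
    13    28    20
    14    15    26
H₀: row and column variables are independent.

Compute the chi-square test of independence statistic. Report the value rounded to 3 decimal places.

Row totals [61, 55], col totals [27, 43, 46], n=116
χ² = (13−14.20)²/14.20 + (28−22.61)²/22.61 + (20−24.19)²/24.19 + (14−12.80)²/12.80 + (15−20.39)²/20.39 + (26−21.81)²/21.81 = 4.4514
df = 2

test statistic = 4.451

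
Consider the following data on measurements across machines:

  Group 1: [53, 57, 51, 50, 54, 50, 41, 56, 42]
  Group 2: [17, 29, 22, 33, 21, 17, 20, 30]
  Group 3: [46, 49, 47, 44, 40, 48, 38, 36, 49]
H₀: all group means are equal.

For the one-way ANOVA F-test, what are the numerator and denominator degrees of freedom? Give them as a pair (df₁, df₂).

degrees of freedom = [2, 23]

k = 3 groups, N = 26 total
df = (k−1, N−k) = (3−1, 26−3) = (2, 23)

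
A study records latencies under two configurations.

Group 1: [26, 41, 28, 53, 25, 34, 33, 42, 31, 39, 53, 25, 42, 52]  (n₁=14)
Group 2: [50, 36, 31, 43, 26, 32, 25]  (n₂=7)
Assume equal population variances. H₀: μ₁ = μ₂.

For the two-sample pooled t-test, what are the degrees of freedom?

degrees of freedom = 19

df = n₁ + n₂ − 2 = 14 + 7 − 2 = 19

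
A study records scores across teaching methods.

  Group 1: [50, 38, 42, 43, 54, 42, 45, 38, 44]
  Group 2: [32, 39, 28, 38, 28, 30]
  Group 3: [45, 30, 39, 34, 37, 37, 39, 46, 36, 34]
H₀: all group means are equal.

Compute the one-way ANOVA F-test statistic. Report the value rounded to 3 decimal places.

Group means [44.00, 32.50, 37.70], grand mean 38.720
SSB = Σnᵢ(x̄ᵢ−x̄)² = 493.440; SSW = ΣΣ(x−x̄ᵢ)² = 553.600
MSB = 493.440/2 = 246.7200; MSW = 553.600/22 = 25.1636
F = MSB/MSW = 9.8046
df = (2, 22)

test statistic = 9.805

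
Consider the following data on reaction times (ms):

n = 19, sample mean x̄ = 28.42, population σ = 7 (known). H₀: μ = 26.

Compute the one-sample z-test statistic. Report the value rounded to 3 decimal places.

test statistic = 1.507

SE = σ/√n = 7/√19 = 1.6059
z = (x̄−μ₀)/SE = (28.42−26)/1.6059 = 1.5069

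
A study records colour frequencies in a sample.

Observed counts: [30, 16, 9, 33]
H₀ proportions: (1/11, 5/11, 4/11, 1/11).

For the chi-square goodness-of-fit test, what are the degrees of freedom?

df = k − 1 = 4 − 1 = 3

degrees of freedom = 3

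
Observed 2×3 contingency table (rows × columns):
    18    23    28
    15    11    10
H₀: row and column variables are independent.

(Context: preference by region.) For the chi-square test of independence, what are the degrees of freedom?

degrees of freedom = 2

df = (r−1)(c−1) = (2−1)·(3−1) = 2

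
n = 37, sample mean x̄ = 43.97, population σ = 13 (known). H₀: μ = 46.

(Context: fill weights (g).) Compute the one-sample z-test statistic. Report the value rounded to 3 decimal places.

test statistic = -0.950

SE = σ/√n = 13/√37 = 2.1372
z = (x̄−μ₀)/SE = (43.97−46)/2.1372 = -0.9498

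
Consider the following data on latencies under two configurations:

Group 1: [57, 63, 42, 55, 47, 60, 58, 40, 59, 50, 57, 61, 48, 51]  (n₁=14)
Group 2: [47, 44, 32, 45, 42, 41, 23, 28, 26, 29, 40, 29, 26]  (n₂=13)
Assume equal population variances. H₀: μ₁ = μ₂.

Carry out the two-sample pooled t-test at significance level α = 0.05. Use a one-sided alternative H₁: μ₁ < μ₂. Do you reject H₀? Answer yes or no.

x̄₁=53.429, s₁=7.187, n₁=14
x̄₂=34.769, s₂=8.516, n₂=13
s_p² = [13·7.187² + 12·8.516²]/25 = 61.6695
SE = √(s_p²·(1/14+1/13)) = 3.0247
t = (53.429−34.769)/3.0247 = 6.1690
df = 25
p-value (one-sided, H₁ less) = 1.00000
At α=0.05: p ≥ α → fail to reject H₀

reject H₀: no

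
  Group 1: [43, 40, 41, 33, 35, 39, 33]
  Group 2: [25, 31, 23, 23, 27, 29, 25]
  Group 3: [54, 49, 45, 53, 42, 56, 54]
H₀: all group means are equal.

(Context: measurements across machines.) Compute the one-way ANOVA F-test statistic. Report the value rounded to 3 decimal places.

Group means [37.71, 26.14, 50.43], grand mean 38.095
SSB = Σnᵢ(x̄ᵢ−x̄)² = 2065.810; SSW = ΣΣ(x−x̄ᵢ)² = 318.000
MSB = 2065.810/2 = 1032.9048; MSW = 318.000/18 = 17.6667
F = MSB/MSW = 58.4663
df = (2, 18)

test statistic = 58.466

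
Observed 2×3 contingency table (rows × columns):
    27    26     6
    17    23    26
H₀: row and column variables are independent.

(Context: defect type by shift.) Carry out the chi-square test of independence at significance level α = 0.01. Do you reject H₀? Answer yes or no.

Row totals [59, 66], col totals [44, 49, 32], n=125
χ² = (27−20.77)²/20.77 + (26−23.13)²/23.13 + (6−15.10)²/15.10 + (17−23.23)²/23.23 + (23−25.87)²/25.87 + (26−16.90)²/16.90 = 14.6102
df = 2
p-value (upper-tail) = 0.00067
At α=0.01: p < α → reject H₀

reject H₀: yes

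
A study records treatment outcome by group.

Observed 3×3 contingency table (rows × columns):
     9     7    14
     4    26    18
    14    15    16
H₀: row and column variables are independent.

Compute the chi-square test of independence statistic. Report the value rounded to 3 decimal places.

Row totals [30, 48, 45], col totals [27, 48, 48], n=123
χ² = (9−6.59)²/6.59 + (7−11.71)²/11.71 + (14−11.71)²/11.71 + (4−10.54)²/10.54 + (26−18.73)²/18.73 + (18−18.73)²/18.73 + (14−9.88)²/9.88 + (15−17.56)²/17.56 + (16−17.56)²/17.56 = 12.3633
df = 4

test statistic = 12.363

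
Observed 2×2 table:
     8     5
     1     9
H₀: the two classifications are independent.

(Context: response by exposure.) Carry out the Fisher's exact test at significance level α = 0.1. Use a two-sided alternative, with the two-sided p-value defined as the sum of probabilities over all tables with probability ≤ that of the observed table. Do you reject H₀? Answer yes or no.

Margins: r₁=13, r₂=10, c₁=9, c₂=14, n=23
p_obs = C(13,8)·C(10,1)/C(23,9); sum pmf over tables with pmf ≤ p_obs
p-value (two-sided) = 0.02881
At α=0.1: p < α → reject H₀

reject H₀: yes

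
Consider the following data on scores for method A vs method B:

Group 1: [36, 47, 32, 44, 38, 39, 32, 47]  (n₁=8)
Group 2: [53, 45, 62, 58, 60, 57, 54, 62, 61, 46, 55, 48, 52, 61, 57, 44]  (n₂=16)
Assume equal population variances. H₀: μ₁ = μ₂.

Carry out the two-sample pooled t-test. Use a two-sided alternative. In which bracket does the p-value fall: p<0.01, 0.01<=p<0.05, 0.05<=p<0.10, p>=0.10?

x̄₁=39.375, s₁=6.093, n₁=8
x̄₂=54.688, s₂=6.194, n₂=16
s_p² = [7·6.093² + 15·6.194²]/22 = 37.9688
SE = √(s_p²·(1/8+1/16)) = 2.6682
t = (39.375−54.688)/2.6682 = -5.7389
df = 22
p-value (two-sided) = 0.00001
→ bracket: p<0.01

p-value bracket: p<0.01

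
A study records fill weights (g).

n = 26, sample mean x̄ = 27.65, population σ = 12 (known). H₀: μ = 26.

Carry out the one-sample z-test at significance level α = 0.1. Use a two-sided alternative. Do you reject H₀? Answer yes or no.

reject H₀: no

SE = σ/√n = 12/√26 = 2.3534
z = (x̄−μ₀)/SE = (27.65−26)/2.3534 = 0.7011
p-value (two-sided) = 0.48323
At α=0.1: p ≥ α → fail to reject H₀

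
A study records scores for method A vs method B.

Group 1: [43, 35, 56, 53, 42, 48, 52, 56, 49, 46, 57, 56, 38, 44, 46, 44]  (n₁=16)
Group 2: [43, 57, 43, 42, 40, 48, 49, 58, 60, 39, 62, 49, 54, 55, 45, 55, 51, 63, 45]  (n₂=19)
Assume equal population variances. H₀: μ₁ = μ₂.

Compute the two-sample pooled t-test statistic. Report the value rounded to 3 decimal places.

test statistic = -1.067

x̄₁=47.812, s₁=6.755, n₁=16
x̄₂=50.421, s₂=7.560, n₂=19
s_p² = [15·6.755² + 18·7.560²]/33 = 51.9112
SE = √(s_p²·(1/16+1/19)) = 2.4447
t = (47.812−50.421)/2.4447 = -1.0670
df = 33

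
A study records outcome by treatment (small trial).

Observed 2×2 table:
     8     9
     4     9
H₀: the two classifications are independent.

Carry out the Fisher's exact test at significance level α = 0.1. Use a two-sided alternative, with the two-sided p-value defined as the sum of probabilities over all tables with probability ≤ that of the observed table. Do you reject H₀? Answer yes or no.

Margins: r₁=17, r₂=13, c₁=12, c₂=18, n=30
p_obs = C(17,8)·C(13,4)/C(30,12); sum pmf over tables with pmf ≤ p_obs
p-value (two-sided) = 0.46508
At α=0.1: p ≥ α → fail to reject H₀

reject H₀: no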